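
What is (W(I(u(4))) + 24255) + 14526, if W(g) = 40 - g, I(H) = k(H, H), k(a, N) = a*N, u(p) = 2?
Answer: 38817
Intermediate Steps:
k(a, N) = N*a
I(H) = H² (I(H) = H*H = H²)
(W(I(u(4))) + 24255) + 14526 = ((40 - 1*2²) + 24255) + 14526 = ((40 - 1*4) + 24255) + 14526 = ((40 - 4) + 24255) + 14526 = (36 + 24255) + 14526 = 24291 + 14526 = 38817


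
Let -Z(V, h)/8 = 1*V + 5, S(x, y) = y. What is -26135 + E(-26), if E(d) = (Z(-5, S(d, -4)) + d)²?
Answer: -25459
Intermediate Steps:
Z(V, h) = -40 - 8*V (Z(V, h) = -8*(1*V + 5) = -8*(V + 5) = -8*(5 + V) = -40 - 8*V)
E(d) = d² (E(d) = ((-40 - 8*(-5)) + d)² = ((-40 + 40) + d)² = (0 + d)² = d²)
-26135 + E(-26) = -26135 + (-26)² = -26135 + 676 = -25459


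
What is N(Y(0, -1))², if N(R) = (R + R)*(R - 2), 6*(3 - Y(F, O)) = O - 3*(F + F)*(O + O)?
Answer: 17689/324 ≈ 54.596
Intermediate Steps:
Y(F, O) = 3 - O/6 + 2*F*O (Y(F, O) = 3 - (O - 3*(F + F)*(O + O))/6 = 3 - (O - 3*2*F*2*O)/6 = 3 - (O - 12*F*O)/6 = 3 + (-O/6 + 2*F*O) = 3 - O/6 + 2*F*O)
N(R) = 2*R*(-2 + R) (N(R) = (2*R)*(-2 + R) = 2*R*(-2 + R))
N(Y(0, -1))² = (2*(3 - ⅙*(-1) + 2*0*(-1))*(-2 + (3 - ⅙*(-1) + 2*0*(-1))))² = (2*(3 + ⅙ + 0)*(-2 + (3 + ⅙ + 0)))² = (2*(19/6)*(-2 + 19/6))² = (2*(19/6)*(7/6))² = (133/18)² = 17689/324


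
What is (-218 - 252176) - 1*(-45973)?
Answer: -206421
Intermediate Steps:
(-218 - 252176) - 1*(-45973) = -252394 + 45973 = -206421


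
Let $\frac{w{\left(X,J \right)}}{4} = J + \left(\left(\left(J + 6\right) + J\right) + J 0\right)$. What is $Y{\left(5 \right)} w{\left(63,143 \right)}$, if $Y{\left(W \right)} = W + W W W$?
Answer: $226200$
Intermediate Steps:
$w{\left(X,J \right)} = 24 + 12 J$ ($w{\left(X,J \right)} = 4 \left(J + \left(\left(\left(J + 6\right) + J\right) + J 0\right)\right) = 4 \left(J + \left(\left(\left(6 + J\right) + J\right) + 0\right)\right) = 4 \left(J + \left(\left(6 + 2 J\right) + 0\right)\right) = 4 \left(J + \left(6 + 2 J\right)\right) = 4 \left(6 + 3 J\right) = 24 + 12 J$)
$Y{\left(W \right)} = W + W^{3}$ ($Y{\left(W \right)} = W + W W^{2} = W + W^{3}$)
$Y{\left(5 \right)} w{\left(63,143 \right)} = \left(5 + 5^{3}\right) \left(24 + 12 \cdot 143\right) = \left(5 + 125\right) \left(24 + 1716\right) = 130 \cdot 1740 = 226200$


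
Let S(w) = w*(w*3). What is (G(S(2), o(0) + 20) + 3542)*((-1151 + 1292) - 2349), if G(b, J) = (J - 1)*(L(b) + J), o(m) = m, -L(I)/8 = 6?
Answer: -6646080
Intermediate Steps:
L(I) = -48 (L(I) = -8*6 = -48)
S(w) = 3*w² (S(w) = w*(3*w) = 3*w²)
G(b, J) = (-1 + J)*(-48 + J) (G(b, J) = (J - 1)*(-48 + J) = (-1 + J)*(-48 + J))
(G(S(2), o(0) + 20) + 3542)*((-1151 + 1292) - 2349) = ((48 + (0 + 20)² - 49*(0 + 20)) + 3542)*((-1151 + 1292) - 2349) = ((48 + 20² - 49*20) + 3542)*(141 - 2349) = ((48 + 400 - 980) + 3542)*(-2208) = (-532 + 3542)*(-2208) = 3010*(-2208) = -6646080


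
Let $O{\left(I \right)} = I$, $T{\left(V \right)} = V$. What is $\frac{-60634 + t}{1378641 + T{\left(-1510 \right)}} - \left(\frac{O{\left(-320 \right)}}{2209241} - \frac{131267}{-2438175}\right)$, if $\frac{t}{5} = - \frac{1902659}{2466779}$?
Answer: $- \frac{1788219724908281666383678}{18298414685273844338008575} \approx -0.097725$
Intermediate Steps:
$t = - \frac{9513295}{2466779}$ ($t = 5 \left(- \frac{1902659}{2466779}\right) = - \frac{9513295}{2466779} \approx -3.8566$)
$\frac{-60634 + t}{1378641 + T{\left(-1510 \right)}} - \left(\frac{O{\left(-320 \right)}}{2209241} - \frac{131267}{-2438175}\right) = \frac{-60634 - \frac{9513295}{2466779}}{1378641 - 1510} - \left(- \frac{320}{2209241} - \frac{131267}{-2438175}\right) = - \frac{149580191181}{2466779 \cdot 1377131} - \left(\left(-320\right) \frac{1}{2209241} - - \frac{131267}{2438175}\right) = \left(- \frac{149580191181}{2466779}\right) \frac{1}{1377131} - \left(- \frac{320}{2209241} + \frac{131267}{2438175}\right) = - \frac{149580191181}{3397077831049} - \frac{289220222347}{5386516175175} = - \frac{1788219724908281666383678}{18298414685273844338008575}$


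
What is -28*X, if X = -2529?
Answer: 70812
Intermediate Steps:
-28*X = -28*(-2529) = 70812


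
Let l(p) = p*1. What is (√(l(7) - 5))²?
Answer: 2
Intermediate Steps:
l(p) = p
(√(l(7) - 5))² = (√(7 - 5))² = (√2)² = 2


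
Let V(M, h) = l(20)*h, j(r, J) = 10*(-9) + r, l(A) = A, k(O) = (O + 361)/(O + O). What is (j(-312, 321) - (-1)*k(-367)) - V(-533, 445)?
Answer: -3413831/367 ≈ -9302.0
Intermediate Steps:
k(O) = (361 + O)/(2*O) (k(O) = (361 + O)/((2*O)) = (361 + O)*(1/(2*O)) = (361 + O)/(2*O))
j(r, J) = -90 + r
V(M, h) = 20*h
(j(-312, 321) - (-1)*k(-367)) - V(-533, 445) = ((-90 - 312) - (-1)*(1/2)*(361 - 367)/(-367)) - 20*445 = (-402 - (-1)*(1/2)*(-1/367)*(-6)) - 1*8900 = (-402 - (-1)*3/367) - 8900 = (-402 - 1*(-3/367)) - 8900 = (-402 + 3/367) - 8900 = -147531/367 - 8900 = -3413831/367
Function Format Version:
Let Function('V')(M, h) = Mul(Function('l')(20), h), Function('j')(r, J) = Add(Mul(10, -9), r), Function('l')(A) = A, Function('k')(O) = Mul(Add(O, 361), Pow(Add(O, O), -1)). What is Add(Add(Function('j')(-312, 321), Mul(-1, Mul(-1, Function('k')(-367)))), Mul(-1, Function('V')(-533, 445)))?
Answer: Rational(-3413831, 367) ≈ -9302.0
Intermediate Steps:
Function('k')(O) = Mul(Rational(1, 2), Pow(O, -1), Add(361, O)) (Function('k')(O) = Mul(Add(361, O), Pow(Mul(2, O), -1)) = Mul(Add(361, O), Mul(Rational(1, 2), Pow(O, -1))) = Mul(Rational(1, 2), Pow(O, -1), Add(361, O)))
Function('j')(r, J) = Add(-90, r)
Function('V')(M, h) = Mul(20, h)
Add(Add(Function('j')(-312, 321), Mul(-1, Mul(-1, Function('k')(-367)))), Mul(-1, Function('V')(-533, 445))) = Add(Add(Add(-90, -312), Mul(-1, Mul(-1, Mul(Rational(1, 2), Pow(-367, -1), Add(361, -367))))), Mul(-1, Mul(20, 445))) = Add(Add(-402, Mul(-1, Mul(-1, Mul(Rational(1, 2), Rational(-1, 367), -6)))), Mul(-1, 8900)) = Add(Add(-402, Mul(-1, Mul(-1, Rational(3, 367)))), -8900) = Add(Add(-402, Mul(-1, Rational(-3, 367))), -8900) = Add(Add(-402, Rational(3, 367)), -8900) = Add(Rational(-147531, 367), -8900) = Rational(-3413831, 367)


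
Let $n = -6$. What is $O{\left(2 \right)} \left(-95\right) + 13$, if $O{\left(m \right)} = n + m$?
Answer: $393$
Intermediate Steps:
$O{\left(m \right)} = -6 + m$
$O{\left(2 \right)} \left(-95\right) + 13 = \left(-6 + 2\right) \left(-95\right) + 13 = \left(-4\right) \left(-95\right) + 13 = 380 + 13 = 393$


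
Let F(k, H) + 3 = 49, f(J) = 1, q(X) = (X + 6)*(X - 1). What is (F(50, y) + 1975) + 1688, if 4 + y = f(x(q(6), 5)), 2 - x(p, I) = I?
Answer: 3709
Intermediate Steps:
q(X) = (-1 + X)*(6 + X) (q(X) = (6 + X)*(-1 + X) = (-1 + X)*(6 + X))
x(p, I) = 2 - I
y = -3 (y = -4 + 1 = -3)
F(k, H) = 46 (F(k, H) = -3 + 49 = 46)
(F(50, y) + 1975) + 1688 = (46 + 1975) + 1688 = 2021 + 1688 = 3709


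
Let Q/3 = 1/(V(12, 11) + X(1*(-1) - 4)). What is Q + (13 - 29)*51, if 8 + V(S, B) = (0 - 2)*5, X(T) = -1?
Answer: -15507/19 ≈ -816.16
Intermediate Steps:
V(S, B) = -18 (V(S, B) = -8 + (0 - 2)*5 = -8 - 2*5 = -8 - 10 = -18)
Q = -3/19 (Q = 3/(-18 - 1) = 3/(-19) = 3*(-1/19) = -3/19 ≈ -0.15789)
Q + (13 - 29)*51 = -3/19 + (13 - 29)*51 = -3/19 - 16*51 = -3/19 - 816 = -15507/19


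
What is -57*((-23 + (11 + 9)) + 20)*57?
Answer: -55233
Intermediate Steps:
-57*((-23 + (11 + 9)) + 20)*57 = -57*((-23 + 20) + 20)*57 = -57*(-3 + 20)*57 = -57*17*57 = -969*57 = -55233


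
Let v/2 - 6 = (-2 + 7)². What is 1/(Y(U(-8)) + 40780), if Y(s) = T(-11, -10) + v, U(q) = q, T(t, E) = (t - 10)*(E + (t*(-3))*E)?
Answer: 1/47982 ≈ 2.0841e-5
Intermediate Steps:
v = 62 (v = 12 + 2*(-2 + 7)² = 12 + 2*5² = 12 + 2*25 = 12 + 50 = 62)
T(t, E) = (-10 + t)*(E - 3*E*t) (T(t, E) = (-10 + t)*(E + (-3*t)*E) = (-10 + t)*(E - 3*E*t))
Y(s) = 7202 (Y(s) = -10*(-10 - 3*(-11)² + 31*(-11)) + 62 = -10*(-10 - 3*121 - 341) + 62 = -10*(-10 - 363 - 341) + 62 = -10*(-714) + 62 = 7140 + 62 = 7202)
1/(Y(U(-8)) + 40780) = 1/(7202 + 40780) = 1/47982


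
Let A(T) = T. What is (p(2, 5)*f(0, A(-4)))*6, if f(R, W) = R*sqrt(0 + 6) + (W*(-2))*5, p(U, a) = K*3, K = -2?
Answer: -1440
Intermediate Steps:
p(U, a) = -6 (p(U, a) = -2*3 = -6)
f(R, W) = -10*W + R*sqrt(6) (f(R, W) = R*sqrt(6) - 2*W*5 = R*sqrt(6) - 10*W = -10*W + R*sqrt(6))
(p(2, 5)*f(0, A(-4)))*6 = -6*(-10*(-4) + 0*sqrt(6))*6 = -6*(40 + 0)*6 = -6*40*6 = -240*6 = -1440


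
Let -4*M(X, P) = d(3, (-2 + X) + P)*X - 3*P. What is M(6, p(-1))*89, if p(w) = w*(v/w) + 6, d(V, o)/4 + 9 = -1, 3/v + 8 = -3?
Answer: 251781/44 ≈ 5722.3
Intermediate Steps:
v = -3/11 (v = 3/(-8 - 3) = 3/(-11) = 3*(-1/11) = -3/11 ≈ -0.27273)
d(V, o) = -40 (d(V, o) = -36 + 4*(-1) = -36 - 4 = -40)
p(w) = 63/11 (p(w) = w*(-3/(11*w)) + 6 = -3/11 + 6 = 63/11)
M(X, P) = 10*X + 3*P/4 (M(X, P) = -(-40*X - 3*P)/4 = 10*X + 3*P/4)
M(6, p(-1))*89 = (10*6 + (3/4)*(63/11))*89 = (60 + 189/44)*89 = (2829/44)*89 = 251781/44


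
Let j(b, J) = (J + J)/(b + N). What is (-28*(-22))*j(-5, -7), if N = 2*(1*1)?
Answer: 8624/3 ≈ 2874.7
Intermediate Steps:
N = 2 (N = 2*1 = 2)
j(b, J) = 2*J/(2 + b) (j(b, J) = (J + J)/(b + 2) = (2*J)/(2 + b) = 2*J/(2 + b))
(-28*(-22))*j(-5, -7) = (-28*(-22))*(2*(-7)/(2 - 5)) = 616*(2*(-7)/(-3)) = 616*(2*(-7)*(-⅓)) = 616*(14/3) = 8624/3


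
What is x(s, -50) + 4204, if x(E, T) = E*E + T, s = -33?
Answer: 5243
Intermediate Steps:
x(E, T) = T + E² (x(E, T) = E² + T = T + E²)
x(s, -50) + 4204 = (-50 + (-33)²) + 4204 = (-50 + 1089) + 4204 = 1039 + 4204 = 5243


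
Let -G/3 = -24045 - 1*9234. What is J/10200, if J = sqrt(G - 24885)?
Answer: sqrt(2082)/1700 ≈ 0.026841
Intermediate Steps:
G = 99837 (G = -3*(-24045 - 1*9234) = -3*(-24045 - 9234) = -3*(-33279) = 99837)
J = 6*sqrt(2082) (J = sqrt(99837 - 24885) = sqrt(74952) = 6*sqrt(2082) ≈ 273.77)
J/10200 = (6*sqrt(2082))/10200 = (6*sqrt(2082))*(1/10200) = sqrt(2082)/1700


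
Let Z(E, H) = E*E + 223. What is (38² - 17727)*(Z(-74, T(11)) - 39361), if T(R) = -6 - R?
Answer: 548118346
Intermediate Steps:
Z(E, H) = 223 + E² (Z(E, H) = E² + 223 = 223 + E²)
(38² - 17727)*(Z(-74, T(11)) - 39361) = (38² - 17727)*((223 + (-74)²) - 39361) = (1444 - 17727)*((223 + 5476) - 39361) = -16283*(5699 - 39361) = -16283*(-33662) = 548118346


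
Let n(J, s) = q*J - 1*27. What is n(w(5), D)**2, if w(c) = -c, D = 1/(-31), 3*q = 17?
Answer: 27556/9 ≈ 3061.8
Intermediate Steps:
q = 17/3 (q = (1/3)*17 = 17/3 ≈ 5.6667)
D = -1/31 (D = 1*(-1/31) = -1/31 ≈ -0.032258)
n(J, s) = -27 + 17*J/3 (n(J, s) = 17*J/3 - 1*27 = 17*J/3 - 27 = -27 + 17*J/3)
n(w(5), D)**2 = (-27 + 17*(-1*5)/3)**2 = (-27 + (17/3)*(-5))**2 = (-27 - 85/3)**2 = (-166/3)**2 = 27556/9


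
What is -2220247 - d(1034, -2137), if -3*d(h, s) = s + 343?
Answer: -2220845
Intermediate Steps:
d(h, s) = -343/3 - s/3 (d(h, s) = -(s + 343)/3 = -(343 + s)/3 = -343/3 - s/3)
-2220247 - d(1034, -2137) = -2220247 - (-343/3 - ⅓*(-2137)) = -2220247 - (-343/3 + 2137/3) = -2220247 - 1*598 = -2220247 - 598 = -2220845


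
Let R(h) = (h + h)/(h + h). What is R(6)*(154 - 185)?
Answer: -31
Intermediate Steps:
R(h) = 1 (R(h) = (2*h)/((2*h)) = (2*h)*(1/(2*h)) = 1)
R(6)*(154 - 185) = 1*(154 - 185) = 1*(-31) = -31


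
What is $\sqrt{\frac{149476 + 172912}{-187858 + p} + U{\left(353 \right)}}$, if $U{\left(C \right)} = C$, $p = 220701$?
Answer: $\frac{7 \sqrt{7986859269}}{32843} \approx 19.048$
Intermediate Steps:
$\sqrt{\frac{149476 + 172912}{-187858 + p} + U{\left(353 \right)}} = \sqrt{\frac{149476 + 172912}{-187858 + 220701} + 353} = \sqrt{\frac{322388}{32843} + 353} = \sqrt{\frac{11915967}{32843}} = \frac{7 \sqrt{7986859269}}{32843}$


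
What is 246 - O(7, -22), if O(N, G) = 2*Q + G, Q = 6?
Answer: 256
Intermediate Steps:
O(N, G) = 12 + G (O(N, G) = 2*6 + G = 12 + G)
246 - O(7, -22) = 246 - (12 - 22) = 246 - 1*(-10) = 246 + 10 = 256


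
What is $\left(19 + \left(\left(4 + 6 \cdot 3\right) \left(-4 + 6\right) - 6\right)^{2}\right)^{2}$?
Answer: $2140369$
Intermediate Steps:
$\left(19 + \left(\left(4 + 6 \cdot 3\right) \left(-4 + 6\right) - 6\right)^{2}\right)^{2} = \left(19 + \left(\left(4 + 18\right) 2 - 6\right)^{2}\right)^{2} = \left(19 + \left(22 \cdot 2 - 6\right)^{2}\right)^{2} = \left(19 + \left(44 - 6\right)^{2}\right)^{2} = \left(19 + 38^{2}\right)^{2} = \left(19 + 1444\right)^{2} = 1463^{2} = 2140369$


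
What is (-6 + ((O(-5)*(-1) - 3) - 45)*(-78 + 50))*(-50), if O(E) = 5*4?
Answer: -94900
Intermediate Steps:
O(E) = 20
(-6 + ((O(-5)*(-1) - 3) - 45)*(-78 + 50))*(-50) = (-6 + ((20*(-1) - 3) - 45)*(-78 + 50))*(-50) = (-6 + ((-20 - 3) - 45)*(-28))*(-50) = (-6 + (-23 - 45)*(-28))*(-50) = (-6 - 68*(-28))*(-50) = (-6 + 1904)*(-50) = 1898*(-50) = -94900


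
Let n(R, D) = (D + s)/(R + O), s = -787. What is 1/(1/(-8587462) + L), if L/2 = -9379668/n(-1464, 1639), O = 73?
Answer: 8587462/263008524997555 ≈ 3.2651e-8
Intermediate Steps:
n(R, D) = (-787 + D)/(73 + R) (n(R, D) = (D - 787)/(R + 73) = (-787 + D)/(73 + R))
L = 30627038 (L = 2*(-9379668*(73 - 1464)/(-787 + 1639)) = 2*(-9379668/(852/(-1391))) = 2*(-9379668/((-1/1391*852))) = 2*(-9379668/(-852/1391)) = 2*(-9379668*(-1391/852)) = 2*15313519 = 30627038)
1/(1/(-8587462) + L) = 1/(1/(-8587462) + 30627038) = 1/(-1/8587462 + 30627038) = 1/(263008524997555/8587462) = 8587462/263008524997555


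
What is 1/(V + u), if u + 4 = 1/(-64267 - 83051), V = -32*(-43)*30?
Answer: 147318/6080697767 ≈ 2.4227e-5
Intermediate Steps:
V = 41280 (V = 1376*30 = 41280)
u = -589273/147318 (u = -4 + 1/(-64267 - 83051) = -4 + 1/(-147318) = -4 - 1/147318 = -589273/147318 ≈ -4.0000)
1/(V + u) = 1/(41280 - 589273/147318) = 1/(6080697767/147318) = 147318/6080697767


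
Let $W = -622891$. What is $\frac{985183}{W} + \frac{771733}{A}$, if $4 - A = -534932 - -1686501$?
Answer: $- \frac{1615207801498}{717299474415} \approx -2.2518$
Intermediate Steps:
$A = -1151565$ ($A = 4 - \left(-534932 - -1686501\right) = 4 - \left(-534932 + 1686501\right) = 4 - 1151569 = -1151565$)
$\frac{985183}{W} + \frac{771733}{A} = \frac{985183}{-622891} + \frac{771733}{-1151565} = 985183 \left(- \frac{1}{622891}\right) + 771733 \left(- \frac{1}{1151565}\right) = - \frac{985183}{622891} - \frac{771733}{1151565} = - \frac{1615207801498}{717299474415}$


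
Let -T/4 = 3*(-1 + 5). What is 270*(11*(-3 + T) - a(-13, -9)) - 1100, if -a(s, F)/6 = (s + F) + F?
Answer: -202790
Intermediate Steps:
a(s, F) = -12*F - 6*s (a(s, F) = -6*((s + F) + F) = -6*((F + s) + F) = -6*(s + 2*F) = -12*F - 6*s)
T = -48 (T = -12*(-1 + 5) = -12*4 = -4*12 = -48)
270*(11*(-3 + T) - a(-13, -9)) - 1100 = 270*(11*(-3 - 48) - (-12*(-9) - 6*(-13))) - 1100 = 270*(11*(-51) - (108 + 78)) - 1100 = 270*(-561 - 1*186) - 1100 = 270*(-561 - 186) - 1100 = 270*(-747) - 1100 = -201690 - 1100 = -202790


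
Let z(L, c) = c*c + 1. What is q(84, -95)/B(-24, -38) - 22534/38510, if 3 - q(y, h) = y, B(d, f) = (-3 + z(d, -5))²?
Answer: -7519898/10185895 ≈ -0.73827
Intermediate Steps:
z(L, c) = 1 + c² (z(L, c) = c² + 1 = 1 + c²)
B(d, f) = 529 (B(d, f) = (-3 + (1 + (-5)²))² = (-3 + (1 + 25))² = (-3 + 26)² = 23² = 529)
q(y, h) = 3 - y
q(84, -95)/B(-24, -38) - 22534/38510 = (3 - 1*84)/529 - 22534/38510 = (3 - 84)*(1/529) - 22534*1/38510 = -81*1/529 - 11267/19255 = -81/529 - 11267/19255 = -7519898/10185895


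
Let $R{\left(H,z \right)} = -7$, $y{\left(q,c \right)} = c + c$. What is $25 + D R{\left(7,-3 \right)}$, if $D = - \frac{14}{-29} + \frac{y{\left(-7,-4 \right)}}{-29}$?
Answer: $\frac{571}{29} \approx 19.69$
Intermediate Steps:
$y{\left(q,c \right)} = 2 c$
$D = \frac{22}{29}$ ($D = - \frac{14}{-29} + \frac{2 \left(-4\right)}{-29} = \left(-14\right) \left(- \frac{1}{29}\right) - - \frac{8}{29} = \frac{14}{29} + \frac{8}{29} = \frac{22}{29} \approx 0.75862$)
$25 + D R{\left(7,-3 \right)} = 25 + \frac{22}{29} \left(-7\right) = 25 - \frac{154}{29} = \frac{571}{29}$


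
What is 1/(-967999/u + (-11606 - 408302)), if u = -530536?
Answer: -530536/222775342689 ≈ -2.3815e-6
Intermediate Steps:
1/(-967999/u + (-11606 - 408302)) = 1/(-967999/(-530536) + (-11606 - 408302)) = 1/(-967999*(-1/530536) - 419908) = 1/(967999/530536 - 419908) = 1/(-222775342689/530536) = -530536/222775342689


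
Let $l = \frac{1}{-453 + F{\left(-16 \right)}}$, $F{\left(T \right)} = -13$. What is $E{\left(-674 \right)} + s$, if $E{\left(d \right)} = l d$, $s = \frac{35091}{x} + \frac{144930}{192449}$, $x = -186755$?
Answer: $\frac{16845023589118}{8374209427835} \approx 2.0115$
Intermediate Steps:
$s = \frac{20313174291}{35940812995}$ ($s = \frac{35091}{-186755} + \frac{144930}{192449} = 35091 \left(- \frac{1}{186755}\right) + 144930 \cdot \frac{1}{192449} = - \frac{35091}{186755} + \frac{144930}{192449} = \frac{20313174291}{35940812995} \approx 0.56518$)
$l = - \frac{1}{466}$ ($l = \frac{1}{-453 - 13} = \frac{1}{-466} = - \frac{1}{466} \approx -0.0021459$)
$E{\left(d \right)} = - \frac{d}{466}$
$E{\left(-674 \right)} + s = \left(- \frac{1}{466}\right) \left(-674\right) + \frac{20313174291}{35940812995} = \frac{337}{233} + \frac{20313174291}{35940812995} = \frac{16845023589118}{8374209427835}$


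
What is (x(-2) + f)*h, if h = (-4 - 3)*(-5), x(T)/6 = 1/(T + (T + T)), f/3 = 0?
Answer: -35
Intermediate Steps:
f = 0 (f = 3*0 = 0)
x(T) = 2/T (x(T) = 6/(T + (T + T)) = 6/(T + 2*T) = 6/((3*T)) = 6*(1/(3*T)) = 2/T)
h = 35 (h = -7*(-5) = 35)
(x(-2) + f)*h = (2/(-2) + 0)*35 = (2*(-1/2) + 0)*35 = (-1 + 0)*35 = -1*35 = -35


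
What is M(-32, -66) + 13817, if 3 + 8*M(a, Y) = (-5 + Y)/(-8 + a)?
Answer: 4421391/320 ≈ 13817.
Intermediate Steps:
M(a, Y) = -3/8 + (-5 + Y)/(8*(-8 + a)) (M(a, Y) = -3/8 + ((-5 + Y)/(-8 + a))/8 = -3/8 + (-5 + Y)/(8*(-8 + a)))
M(-32, -66) + 13817 = (19 - 66 - 3*(-32))/(8*(-8 - 32)) + 13817 = (1/8)*(19 - 66 + 96)/(-40) + 13817 = (1/8)*(-1/40)*49 + 13817 = -49/320 + 13817 = 4421391/320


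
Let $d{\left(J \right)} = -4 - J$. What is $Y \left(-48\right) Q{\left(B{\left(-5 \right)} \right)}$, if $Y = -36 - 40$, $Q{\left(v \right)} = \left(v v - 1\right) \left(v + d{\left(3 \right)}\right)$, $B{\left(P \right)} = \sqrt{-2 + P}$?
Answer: $204288 - 29184 i \sqrt{7} \approx 2.0429 \cdot 10^{5} - 77214.0 i$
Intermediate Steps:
$Q{\left(v \right)} = \left(-1 + v^{2}\right) \left(-7 + v\right)$ ($Q{\left(v \right)} = \left(v v - 1\right) \left(v - 7\right) = \left(v^{2} - 1\right) \left(v - 7\right) = \left(-1 + v^{2}\right) \left(v - 7\right) = \left(-1 + v^{2}\right) \left(-7 + v\right)$)
$Y = -76$ ($Y = -36 - 40 = -76$)
$Y \left(-48\right) Q{\left(B{\left(-5 \right)} \right)} = \left(-76\right) \left(-48\right) \left(7 + \left(\sqrt{-2 - 5}\right)^{3} - \sqrt{-2 - 5} - 7 \left(\sqrt{-2 - 5}\right)^{2}\right) = 3648 \left(7 + \left(\sqrt{-7}\right)^{3} - \sqrt{-7} - 7 \left(\sqrt{-7}\right)^{2}\right) = 3648 \left(7 + \left(i \sqrt{7}\right)^{3} - i \sqrt{7} - 7 \left(i \sqrt{7}\right)^{2}\right) = 3648 \left(7 - 7 i \sqrt{7} - i \sqrt{7} - -49\right) = 3648 \left(7 - 7 i \sqrt{7} - i \sqrt{7} + 49\right) = 3648 \left(56 - 8 i \sqrt{7}\right) = 204288 - 29184 i \sqrt{7}$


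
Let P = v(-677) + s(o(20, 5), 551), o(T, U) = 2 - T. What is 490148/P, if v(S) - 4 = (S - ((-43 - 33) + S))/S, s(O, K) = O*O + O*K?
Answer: -165915098/3246253 ≈ -51.110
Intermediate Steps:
s(O, K) = O² + K*O
v(S) = 4 + 76/S (v(S) = 4 + (S - ((-43 - 33) + S))/S = 4 + (S - (-76 + S))/S = 4 + (S + (76 - S))/S = 4 + 76/S)
P = -6492506/677 (P = (4 + 76/(-677)) + (2 - 1*20)*(551 + (2 - 1*20)) = (4 + 76*(-1/677)) + (2 - 20)*(551 + (2 - 20)) = (4 - 76/677) - 18*(551 - 18) = 2632/677 - 18*533 = 2632/677 - 9594 = -6492506/677 ≈ -9590.1)
490148/P = 490148/(-6492506/677) = 490148*(-677/6492506) = -165915098/3246253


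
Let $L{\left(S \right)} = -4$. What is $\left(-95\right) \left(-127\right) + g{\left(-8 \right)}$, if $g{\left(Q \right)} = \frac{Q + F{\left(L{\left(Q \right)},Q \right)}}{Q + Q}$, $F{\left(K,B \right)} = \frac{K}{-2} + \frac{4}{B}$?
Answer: $\frac{386093}{32} \approx 12065.0$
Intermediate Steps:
$F{\left(K,B \right)} = \frac{4}{B} - \frac{K}{2}$ ($F{\left(K,B \right)} = K \left(- \frac{1}{2}\right) + \frac{4}{B} = - \frac{K}{2} + \frac{4}{B} = \frac{4}{B} - \frac{K}{2}$)
$g{\left(Q \right)} = \frac{2 + Q + \frac{4}{Q}}{2 Q}$ ($g{\left(Q \right)} = \frac{Q + \left(\frac{4}{Q} - -2\right)}{Q + Q} = \frac{Q + \left(\frac{4}{Q} + 2\right)}{2 Q} = \left(Q + \left(2 + \frac{4}{Q}\right)\right) \frac{1}{2 Q} = \left(2 + Q + \frac{4}{Q}\right) \frac{1}{2 Q} = \frac{2 + Q + \frac{4}{Q}}{2 Q}$)
$\left(-95\right) \left(-127\right) + g{\left(-8 \right)} = \left(-95\right) \left(-127\right) + \frac{4 - 8 \left(2 - 8\right)}{2 \cdot 64} = 12065 + \frac{1}{2} \cdot \frac{1}{64} \left(4 - -48\right) = 12065 + \frac{1}{2} \cdot \frac{1}{64} \left(4 + 48\right) = 12065 + \frac{1}{2} \cdot \frac{1}{64} \cdot 52 = 12065 + \frac{13}{32} = \frac{386093}{32}$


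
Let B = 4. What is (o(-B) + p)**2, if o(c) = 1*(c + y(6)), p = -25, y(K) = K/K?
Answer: 784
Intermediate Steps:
y(K) = 1
o(c) = 1 + c (o(c) = 1*(c + 1) = 1*(1 + c) = 1 + c)
(o(-B) + p)**2 = ((1 - 1*4) - 25)**2 = ((1 - 4) - 25)**2 = (-3 - 25)**2 = (-28)**2 = 784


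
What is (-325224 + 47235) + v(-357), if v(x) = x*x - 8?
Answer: -150548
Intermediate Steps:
v(x) = -8 + x² (v(x) = x² - 8 = -8 + x²)
(-325224 + 47235) + v(-357) = (-325224 + 47235) + (-8 + (-357)²) = -277989 + (-8 + 127449) = -277989 + 127441 = -150548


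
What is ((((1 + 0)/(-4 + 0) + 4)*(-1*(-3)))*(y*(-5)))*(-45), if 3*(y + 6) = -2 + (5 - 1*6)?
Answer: -70875/4 ≈ -17719.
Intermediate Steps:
y = -7 (y = -6 + (-2 + (5 - 1*6))/3 = -6 + (-2 + (5 - 6))/3 = -6 + (-2 - 1)/3 = -6 + (⅓)*(-3) = -6 - 1 = -7)
((((1 + 0)/(-4 + 0) + 4)*(-1*(-3)))*(y*(-5)))*(-45) = ((((1 + 0)/(-4 + 0) + 4)*(-1*(-3)))*(-7*(-5)))*(-45) = (((1/(-4) + 4)*3)*35)*(-45) = (((1*(-¼) + 4)*3)*35)*(-45) = (((-¼ + 4)*3)*35)*(-45) = (((15/4)*3)*35)*(-45) = ((45/4)*35)*(-45) = (1575/4)*(-45) = -70875/4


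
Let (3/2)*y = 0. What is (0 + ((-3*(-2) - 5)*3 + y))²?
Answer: 9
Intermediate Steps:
y = 0 (y = (⅔)*0 = 0)
(0 + ((-3*(-2) - 5)*3 + y))² = (0 + ((-3*(-2) - 5)*3 + 0))² = (0 + ((6 - 5)*3 + 0))² = (0 + (1*3 + 0))² = (0 + (3 + 0))² = (0 + 3)² = 3² = 9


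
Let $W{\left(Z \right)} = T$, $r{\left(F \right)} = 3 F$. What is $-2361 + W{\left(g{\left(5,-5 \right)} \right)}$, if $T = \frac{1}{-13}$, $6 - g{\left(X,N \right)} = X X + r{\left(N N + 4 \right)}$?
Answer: $- \frac{30694}{13} \approx -2361.1$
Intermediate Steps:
$g{\left(X,N \right)} = -6 - X^{2} - 3 N^{2}$ ($g{\left(X,N \right)} = 6 - \left(X X + 3 \left(N N + 4\right)\right) = 6 - \left(X^{2} + 3 \left(N^{2} + 4\right)\right) = 6 - \left(X^{2} + 3 \left(4 + N^{2}\right)\right) = 6 - \left(X^{2} + \left(12 + 3 N^{2}\right)\right) = 6 - \left(12 + X^{2} + 3 N^{2}\right) = -6 - X^{2} - 3 N^{2}$)
$T = - \frac{1}{13} \approx -0.076923$
$W{\left(Z \right)} = - \frac{1}{13}$
$-2361 + W{\left(g{\left(5,-5 \right)} \right)} = -2361 - \frac{1}{13} = - \frac{30694}{13}$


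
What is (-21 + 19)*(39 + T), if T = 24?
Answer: -126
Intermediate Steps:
(-21 + 19)*(39 + T) = (-21 + 19)*(39 + 24) = -2*63 = -126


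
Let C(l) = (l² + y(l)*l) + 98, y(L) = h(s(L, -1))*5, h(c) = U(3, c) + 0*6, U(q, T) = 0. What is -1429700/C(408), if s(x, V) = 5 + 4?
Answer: -714850/83281 ≈ -8.5836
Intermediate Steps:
s(x, V) = 9
h(c) = 0 (h(c) = 0 + 0*6 = 0 + 0 = 0)
y(L) = 0 (y(L) = 0*5 = 0)
C(l) = 98 + l² (C(l) = (l² + 0*l) + 98 = (l² + 0) + 98 = l² + 98 = 98 + l²)
-1429700/C(408) = -1429700/(98 + 408²) = -1429700/(98 + 166464) = -1429700/166562 = -1429700*1/166562 = -714850/83281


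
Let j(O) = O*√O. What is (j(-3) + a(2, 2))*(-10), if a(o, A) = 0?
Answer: 30*I*√3 ≈ 51.962*I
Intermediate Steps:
j(O) = O^(3/2)
(j(-3) + a(2, 2))*(-10) = ((-3)^(3/2) + 0)*(-10) = (-3*I*√3 + 0)*(-10) = -3*I*√3*(-10) = 30*I*√3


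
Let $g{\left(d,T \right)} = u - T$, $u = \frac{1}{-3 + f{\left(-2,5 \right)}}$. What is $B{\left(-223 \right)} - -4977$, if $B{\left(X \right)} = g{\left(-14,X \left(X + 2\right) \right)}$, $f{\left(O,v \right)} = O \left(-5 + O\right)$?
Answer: $- \frac{487365}{11} \approx -44306.0$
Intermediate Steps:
$u = \frac{1}{11}$ ($u = \frac{1}{-3 - 2 \left(-5 - 2\right)} = \frac{1}{-3 - -14} = \frac{1}{-3 + 14} = \frac{1}{11} \approx 0.090909$)
$g{\left(d,T \right)} = \frac{1}{11} - T$
$B{\left(X \right)} = \frac{1}{11} - X \left(2 + X\right)$ ($B{\left(X \right)} = \frac{1}{11} - X \left(X + 2\right) = \frac{1}{11} - X \left(2 + X\right)$)
$B{\left(-223 \right)} - -4977 = \left(\frac{1}{11} - - 223 \left(2 - 223\right)\right) - -4977 = \left(\frac{1}{11} - \left(-223\right) \left(-221\right)\right) + 4977 = \left(\frac{1}{11} - 49283\right) + 4977 = - \frac{542112}{11} + 4977 = - \frac{487365}{11}$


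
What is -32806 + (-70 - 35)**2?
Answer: -21781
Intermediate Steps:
-32806 + (-70 - 35)**2 = -32806 + (-105)**2 = -32806 + 11025 = -21781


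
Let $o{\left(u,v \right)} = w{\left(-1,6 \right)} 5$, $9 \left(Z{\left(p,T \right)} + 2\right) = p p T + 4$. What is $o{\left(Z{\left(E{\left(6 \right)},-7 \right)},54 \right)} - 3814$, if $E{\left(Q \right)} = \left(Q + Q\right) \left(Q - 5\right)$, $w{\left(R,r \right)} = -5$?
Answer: $-3839$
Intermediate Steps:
$E{\left(Q \right)} = 2 Q \left(-5 + Q\right)$
$Z{\left(p,T \right)} = - \frac{14}{9} + \frac{T p^{2}}{9}$ ($Z{\left(p,T \right)} = -2 + \frac{p p T + 4}{9} = -2 + \frac{p^{2} T + 4}{9} = -2 + \frac{T p^{2} + 4}{9} = -2 + \frac{4 + T p^{2}}{9} = -2 + \left(\frac{4}{9} + \frac{T p^{2}}{9}\right) = - \frac{14}{9} + \frac{T p^{2}}{9}$)
$o{\left(u,v \right)} = -25$ ($o{\left(u,v \right)} = \left(-5\right) 5 = -25$)
$o{\left(Z{\left(E{\left(6 \right)},-7 \right)},54 \right)} - 3814 = -25 - 3814 = -3839$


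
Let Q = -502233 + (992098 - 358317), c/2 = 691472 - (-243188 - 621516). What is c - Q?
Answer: 2980804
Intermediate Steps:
c = 3112352 (c = 2*(691472 - (-243188 - 621516)) = 2*(691472 - 1*(-864704)) = 2*(691472 + 864704) = 2*1556176 = 3112352)
Q = 131548 (Q = -502233 + 633781 = 131548)
c - Q = 3112352 - 1*131548 = 3112352 - 131548 = 2980804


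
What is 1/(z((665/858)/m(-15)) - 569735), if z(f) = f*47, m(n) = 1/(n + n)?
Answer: -143/81628380 ≈ -1.7518e-6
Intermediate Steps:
m(n) = 1/(2*n)
z(f) = 47*f
1/(z((665/858)/m(-15)) - 569735) = 1/(47*((665/858)/(((½)/(-15)))) - 569735) = 1/(47*((665*(1/858))/(((½)*(-1/15)))) - 569735) = 1/(47*(665/(858*(-1/30))) - 569735) = 1/(47*((665/858)*(-30)) - 569735) = 1/(47*(-3325/143) - 569735) = 1/(-156275/143 - 569735) = 1/(-81628380/143) = -143/81628380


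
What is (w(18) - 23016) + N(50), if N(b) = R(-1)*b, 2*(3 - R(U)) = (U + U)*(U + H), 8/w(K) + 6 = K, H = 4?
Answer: -68146/3 ≈ -22715.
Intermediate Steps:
w(K) = 8/(-6 + K)
R(U) = 3 - U*(4 + U) (R(U) = 3 - (U + U)*(U + 4)/2 = 3 - 2*U*(4 + U)/2 = 3 - U*(4 + U))
N(b) = 6*b (N(b) = (3 - 1*(-1)² - 4*(-1))*b = (3 - 1*1 + 4)*b = (3 - 1 + 4)*b = 6*b)
(w(18) - 23016) + N(50) = (8/(-6 + 18) - 23016) + 6*50 = (8/12 - 23016) + 300 = (8*(1/12) - 23016) + 300 = (⅔ - 23016) + 300 = -69046/3 + 300 = -68146/3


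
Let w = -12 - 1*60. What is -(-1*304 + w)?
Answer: 376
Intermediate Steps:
w = -72 (w = -12 - 60 = -72)
-(-1*304 + w) = -(-1*304 - 72) = -(-304 - 72) = -1*(-376) = 376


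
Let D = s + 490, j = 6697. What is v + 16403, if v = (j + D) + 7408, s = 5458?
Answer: 36456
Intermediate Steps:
D = 5948 (D = 5458 + 490 = 5948)
v = 20053 (v = (6697 + 5948) + 7408 = 12645 + 7408 = 20053)
v + 16403 = 20053 + 16403 = 36456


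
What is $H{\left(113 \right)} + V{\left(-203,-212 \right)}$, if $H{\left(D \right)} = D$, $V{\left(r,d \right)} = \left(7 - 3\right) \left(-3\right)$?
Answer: $101$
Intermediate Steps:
$V{\left(r,d \right)} = -12$ ($V{\left(r,d \right)} = 4 \left(-3\right) = -12$)
$H{\left(113 \right)} + V{\left(-203,-212 \right)} = 113 - 12 = 101$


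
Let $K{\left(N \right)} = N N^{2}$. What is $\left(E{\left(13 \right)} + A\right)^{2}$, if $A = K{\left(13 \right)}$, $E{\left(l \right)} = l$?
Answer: $4884100$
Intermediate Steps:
$K{\left(N \right)} = N^{3}$
$A = 2197$ ($A = 13^{3} = 2197$)
$\left(E{\left(13 \right)} + A\right)^{2} = \left(13 + 2197\right)^{2} = 2210^{2} = 4884100$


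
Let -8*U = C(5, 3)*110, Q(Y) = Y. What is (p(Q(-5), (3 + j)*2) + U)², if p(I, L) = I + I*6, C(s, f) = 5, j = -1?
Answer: 172225/16 ≈ 10764.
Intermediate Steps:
U = -275/4 (U = -5*110/8 = -⅛*550 = -275/4 ≈ -68.750)
p(I, L) = 7*I (p(I, L) = I + 6*I = 7*I)
(p(Q(-5), (3 + j)*2) + U)² = (7*(-5) - 275/4)² = (-35 - 275/4)² = (-415/4)² = 172225/16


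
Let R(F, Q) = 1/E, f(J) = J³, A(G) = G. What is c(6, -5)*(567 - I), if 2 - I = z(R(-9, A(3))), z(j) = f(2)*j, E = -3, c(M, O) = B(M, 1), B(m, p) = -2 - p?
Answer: -1687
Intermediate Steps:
c(M, O) = -3 (c(M, O) = -2 - 1*1 = -2 - 1 = -3)
R(F, Q) = -⅓ (R(F, Q) = 1/(-3) = -⅓)
z(j) = 8*j (z(j) = 2³*j = 8*j)
I = 14/3 (I = 2 - 8*(-1)/3 = 2 - 1*(-8/3) = 2 + 8/3 = 14/3 ≈ 4.6667)
c(6, -5)*(567 - I) = -3*(567 - 1*14/3) = -3*(567 - 14/3) = -3*1687/3 = -1687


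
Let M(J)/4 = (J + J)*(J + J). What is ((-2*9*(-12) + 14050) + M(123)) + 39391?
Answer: 295721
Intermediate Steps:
M(J) = 16*J² (M(J) = 4*((J + J)*(J + J)) = 4*((2*J)*(2*J)) = 4*(4*J²) = 16*J²)
((-2*9*(-12) + 14050) + M(123)) + 39391 = ((-2*9*(-12) + 14050) + 16*123²) + 39391 = ((-18*(-12) + 14050) + 16*15129) + 39391 = ((216 + 14050) + 242064) + 39391 = (14266 + 242064) + 39391 = 256330 + 39391 = 295721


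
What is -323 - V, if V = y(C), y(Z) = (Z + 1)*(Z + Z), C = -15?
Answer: -743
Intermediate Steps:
y(Z) = 2*Z*(1 + Z) (y(Z) = (1 + Z)*(2*Z) = 2*Z*(1 + Z))
V = 420 (V = 2*(-15)*(1 - 15) = 2*(-15)*(-14) = 420)
-323 - V = -323 - 1*420 = -323 - 420 = -743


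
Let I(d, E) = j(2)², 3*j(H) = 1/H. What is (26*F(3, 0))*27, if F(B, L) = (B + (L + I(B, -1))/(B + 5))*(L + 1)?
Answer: 33735/16 ≈ 2108.4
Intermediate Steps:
j(H) = 1/(3*H)
I(d, E) = 1/36 (I(d, E) = ((⅓)/2)² = ((⅓)*(½))² = (⅙)² = 1/36)
F(B, L) = (1 + L)*(B + (1/36 + L)/(5 + B)) (F(B, L) = (B + (L + 1/36)/(B + 5))*(L + 1) = (B + (1/36 + L)/(5 + B))*(1 + L) = (1 + L)*(B + (1/36 + L)/(5 + B)))
(26*F(3, 0))*27 = (26*((1/36 + 3² + 0² + 5*3 + (37/36)*0 + 0*3² + 5*3*0)/(5 + 3)))*27 = (26*((1/36 + 9 + 0 + 15 + 0 + 0*9 + 0)/8))*27 = (26*((1/36 + 9 + 0 + 15 + 0 + 0 + 0)/8))*27 = (26*((⅛)*(865/36)))*27 = (26*(865/288))*27 = (11245/144)*27 = 33735/16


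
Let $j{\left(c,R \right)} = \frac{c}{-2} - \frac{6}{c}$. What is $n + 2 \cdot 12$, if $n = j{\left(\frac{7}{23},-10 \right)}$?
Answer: $\frac{1331}{322} \approx 4.1335$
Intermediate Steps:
$j{\left(c,R \right)} = - \frac{6}{c} - \frac{c}{2}$ ($j{\left(c,R \right)} = c \left(- \frac{1}{2}\right) - \frac{6}{c} = - \frac{c}{2} - \frac{6}{c} = - \frac{6}{c} - \frac{c}{2}$)
$n = - \frac{6397}{322}$ ($n = - \frac{6}{7 \cdot \frac{1}{23}} - \frac{7 \cdot \frac{1}{23}}{2} = - \frac{6}{\frac{7}{23}} - \frac{7}{46} = \left(-6\right) \frac{23}{7} - \frac{7}{46} = - \frac{138}{7} - \frac{7}{46} = - \frac{6397}{322} \approx -19.866$)
$n + 2 \cdot 12 = - \frac{6397}{322} + 2 \cdot 12 = - \frac{6397}{322} + 24 = \frac{1331}{322}$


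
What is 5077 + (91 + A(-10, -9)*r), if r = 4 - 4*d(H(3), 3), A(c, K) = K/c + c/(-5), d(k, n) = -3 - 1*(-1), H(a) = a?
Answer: 26014/5 ≈ 5202.8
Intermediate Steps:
d(k, n) = -2 (d(k, n) = -3 + 1 = -2)
A(c, K) = -c/5 + K/c (A(c, K) = K/c + c*(-⅕) = K/c - c/5 = -c/5 + K/c)
r = 12 (r = 4 - 4*(-2) = 4 + 8 = 12)
5077 + (91 + A(-10, -9)*r) = 5077 + (91 + (-⅕*(-10) - 9/(-10))*12) = 5077 + (91 + (2 - 9*(-⅒))*12) = 5077 + (91 + (2 + 9/10)*12) = 5077 + (91 + (29/10)*12) = 5077 + (91 + 174/5) = 5077 + 629/5 = 26014/5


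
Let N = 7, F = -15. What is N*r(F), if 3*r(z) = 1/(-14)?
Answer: -⅙ ≈ -0.16667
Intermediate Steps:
r(z) = -1/42 (r(z) = (⅓)/(-14) = (⅓)*(-1/14) = -1/42)
N*r(F) = 7*(-1/42) = -⅙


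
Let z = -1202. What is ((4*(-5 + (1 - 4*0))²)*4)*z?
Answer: -307712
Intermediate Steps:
((4*(-5 + (1 - 4*0))²)*4)*z = ((4*(-5 + (1 - 4*0))²)*4)*(-1202) = ((4*(-5 + (1 + 0))²)*4)*(-1202) = ((4*(-5 + 1)²)*4)*(-1202) = ((4*(-4)²)*4)*(-1202) = ((4*16)*4)*(-1202) = (64*4)*(-1202) = 256*(-1202) = -307712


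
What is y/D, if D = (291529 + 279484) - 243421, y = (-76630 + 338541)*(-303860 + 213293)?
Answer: -23720493537/327592 ≈ -72409.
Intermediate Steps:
y = -23720493537 (y = 261911*(-90567) = -23720493537)
D = 327592 (D = 571013 - 243421 = 327592)
y/D = -23720493537/327592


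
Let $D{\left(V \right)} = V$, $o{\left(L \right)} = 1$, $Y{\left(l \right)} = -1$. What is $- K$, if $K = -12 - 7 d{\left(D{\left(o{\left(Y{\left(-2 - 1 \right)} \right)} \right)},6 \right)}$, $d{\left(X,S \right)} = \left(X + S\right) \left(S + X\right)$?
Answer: $355$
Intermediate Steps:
$d{\left(X,S \right)} = \left(S + X\right)^{2}$ ($d{\left(X,S \right)} = \left(S + X\right) \left(S + X\right) = \left(S + X\right)^{2}$)
$K = -355$ ($K = -12 - 7 \left(6 + 1\right)^{2} = -12 - 7 \cdot 7^{2} = -12 - 343 = -355$)
$- K = \left(-1\right) \left(-355\right) = 355$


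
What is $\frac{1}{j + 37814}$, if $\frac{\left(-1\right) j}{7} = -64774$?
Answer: $\frac{1}{491232} \approx 2.0357 \cdot 10^{-6}$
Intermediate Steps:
$j = 453418$ ($j = \left(-7\right) \left(-64774\right) = 453418$)
$\frac{1}{j + 37814} = \frac{1}{453418 + 37814} = \frac{1}{491232}$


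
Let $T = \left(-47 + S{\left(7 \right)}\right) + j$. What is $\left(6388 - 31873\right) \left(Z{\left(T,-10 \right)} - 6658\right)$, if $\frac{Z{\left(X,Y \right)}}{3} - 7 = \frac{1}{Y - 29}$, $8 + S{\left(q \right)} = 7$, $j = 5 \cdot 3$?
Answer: $\frac{2198896770}{13} \approx 1.6915 \cdot 10^{8}$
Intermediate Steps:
$j = 15$
$S{\left(q \right)} = -1$ ($S{\left(q \right)} = -8 + 7 = -1$)
$T = -33$ ($T = \left(-47 - 1\right) + 15 = -48 + 15 = -33$)
$Z{\left(X,Y \right)} = 21 + \frac{3}{-29 + Y}$ ($Z{\left(X,Y \right)} = 21 + \frac{3}{Y - 29} = 21 + \frac{3}{-29 + Y}$)
$\left(6388 - 31873\right) \left(Z{\left(T,-10 \right)} - 6658\right) = \left(6388 - 31873\right) \left(\frac{3 \left(-202 + 7 \left(-10\right)\right)}{-29 - 10} - 6658\right) = - 25485 \left(\frac{3 \left(-202 - 70\right)}{-39} - 6658\right) = - 25485 \left(3 \left(- \frac{1}{39}\right) \left(-272\right) - 6658\right) = - 25485 \left(\frac{272}{13} - 6658\right) = \left(-25485\right) \left(- \frac{86282}{13}\right) = \frac{2198896770}{13}$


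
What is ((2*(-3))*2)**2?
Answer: 144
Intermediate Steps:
((2*(-3))*2)**2 = (-6*2)**2 = (-12)**2 = 144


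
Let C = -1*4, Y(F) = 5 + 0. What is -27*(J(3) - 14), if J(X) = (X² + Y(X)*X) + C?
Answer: -162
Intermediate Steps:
Y(F) = 5
C = -4
J(X) = -4 + X² + 5*X (J(X) = (X² + 5*X) - 4 = -4 + X² + 5*X)
-27*(J(3) - 14) = -27*((-4 + 3² + 5*3) - 14) = -27*((-4 + 9 + 15) - 14) = -27*(20 - 14) = -27*6 = -162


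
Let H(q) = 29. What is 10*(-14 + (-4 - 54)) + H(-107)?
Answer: -691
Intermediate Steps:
10*(-14 + (-4 - 54)) + H(-107) = 10*(-14 + (-4 - 54)) + 29 = 10*(-14 - 58) + 29 = 10*(-72) + 29 = -720 + 29 = -691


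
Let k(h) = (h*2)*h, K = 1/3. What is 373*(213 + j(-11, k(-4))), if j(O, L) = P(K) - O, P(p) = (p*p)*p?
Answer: 2256277/27 ≈ 83566.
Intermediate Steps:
K = ⅓ ≈ 0.33333
P(p) = p³ (P(p) = p²*p = p³)
k(h) = 2*h² (k(h) = (2*h)*h = 2*h²)
j(O, L) = 1/27 - O (j(O, L) = (⅓)³ - O = 1/27 - O)
373*(213 + j(-11, k(-4))) = 373*(213 + (1/27 - 1*(-11))) = 373*(213 + (1/27 + 11)) = 373*(213 + 298/27) = 373*(6049/27) = 2256277/27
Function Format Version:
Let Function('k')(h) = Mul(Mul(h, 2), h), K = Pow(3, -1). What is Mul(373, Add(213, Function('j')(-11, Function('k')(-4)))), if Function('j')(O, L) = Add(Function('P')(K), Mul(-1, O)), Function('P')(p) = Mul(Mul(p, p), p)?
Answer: Rational(2256277, 27) ≈ 83566.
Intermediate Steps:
K = Rational(1, 3) ≈ 0.33333
Function('P')(p) = Pow(p, 3) (Function('P')(p) = Mul(Pow(p, 2), p) = Pow(p, 3))
Function('k')(h) = Mul(2, Pow(h, 2)) (Function('k')(h) = Mul(Mul(2, h), h) = Mul(2, Pow(h, 2)))
Function('j')(O, L) = Add(Rational(1, 27), Mul(-1, O)) (Function('j')(O, L) = Add(Pow(Rational(1, 3), 3), Mul(-1, O)) = Add(Rational(1, 27), Mul(-1, O)))
Mul(373, Add(213, Function('j')(-11, Function('k')(-4)))) = Mul(373, Add(213, Add(Rational(1, 27), Mul(-1, -11)))) = Mul(373, Add(213, Add(Rational(1, 27), 11))) = Mul(373, Add(213, Rational(298, 27))) = Mul(373, Rational(6049, 27)) = Rational(2256277, 27)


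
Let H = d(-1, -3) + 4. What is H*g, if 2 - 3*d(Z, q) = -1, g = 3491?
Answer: 17455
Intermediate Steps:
d(Z, q) = 1 (d(Z, q) = ⅔ - ⅓*(-1) = ⅔ + ⅓ = 1)
H = 5 (H = 1 + 4 = 5)
H*g = 5*3491 = 17455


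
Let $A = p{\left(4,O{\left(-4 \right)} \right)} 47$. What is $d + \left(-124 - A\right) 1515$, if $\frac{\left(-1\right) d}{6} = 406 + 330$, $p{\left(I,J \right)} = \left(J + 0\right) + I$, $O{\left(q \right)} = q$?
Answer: $-192276$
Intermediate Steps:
$p{\left(I,J \right)} = I + J$ ($p{\left(I,J \right)} = J + I = I + J$)
$d = -4416$ ($d = - 6 \left(406 + 330\right) = \left(-6\right) 736 = -4416$)
$A = 0$ ($A = \left(4 - 4\right) 47 = 0 \cdot 47 = 0$)
$d + \left(-124 - A\right) 1515 = -4416 + \left(-124 - 0\right) 1515 = -4416 + \left(-124 + 0\right) 1515 = -4416 - 187860 = -192276$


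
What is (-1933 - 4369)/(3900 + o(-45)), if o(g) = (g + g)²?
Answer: -3151/6000 ≈ -0.52517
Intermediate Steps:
o(g) = 4*g² (o(g) = (2*g)² = 4*g²)
(-1933 - 4369)/(3900 + o(-45)) = (-1933 - 4369)/(3900 + 4*(-45)²) = -6302/(3900 + 4*2025) = -6302/(3900 + 8100) = -6302/12000 = -6302*1/12000 = -3151/6000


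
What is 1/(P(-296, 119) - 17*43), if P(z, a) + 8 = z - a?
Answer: -1/1154 ≈ -0.00086655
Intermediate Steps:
P(z, a) = -8 + z - a (P(z, a) = -8 + (z - a) = -8 + z - a)
1/(P(-296, 119) - 17*43) = 1/((-8 - 296 - 1*119) - 17*43) = 1/((-8 - 296 - 119) - 731) = 1/(-423 - 731) = 1/(-1154) = -1/1154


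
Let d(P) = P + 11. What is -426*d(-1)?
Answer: -4260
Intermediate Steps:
d(P) = 11 + P
-426*d(-1) = -426*(11 - 1) = -426*10 = -4260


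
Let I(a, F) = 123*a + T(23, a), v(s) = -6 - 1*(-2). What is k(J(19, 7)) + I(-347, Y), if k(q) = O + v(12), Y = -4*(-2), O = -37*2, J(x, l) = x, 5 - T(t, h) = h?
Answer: -42407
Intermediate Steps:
v(s) = -4 (v(s) = -6 + 2 = -4)
T(t, h) = 5 - h
O = -74
Y = 8
I(a, F) = 5 + 122*a (I(a, F) = 123*a + (5 - a) = 5 + 122*a)
k(q) = -78 (k(q) = -74 - 4 = -78)
k(J(19, 7)) + I(-347, Y) = -78 + (5 + 122*(-347)) = -78 + (5 - 42334) = -78 - 42329 = -42407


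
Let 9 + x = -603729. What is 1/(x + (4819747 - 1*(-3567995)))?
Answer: 1/7784004 ≈ 1.2847e-7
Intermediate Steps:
x = -603738 (x = -9 - 603729 = -603738)
1/(x + (4819747 - 1*(-3567995))) = 1/(-603738 + (4819747 - 1*(-3567995))) = 1/(-603738 + (4819747 + 3567995)) = 1/(-603738 + 8387742) = 1/7784004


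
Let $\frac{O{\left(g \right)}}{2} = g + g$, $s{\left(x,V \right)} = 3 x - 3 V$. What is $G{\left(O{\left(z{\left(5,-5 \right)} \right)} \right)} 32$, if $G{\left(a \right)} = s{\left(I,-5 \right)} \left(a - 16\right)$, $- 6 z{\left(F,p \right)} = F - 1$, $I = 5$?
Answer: $-17920$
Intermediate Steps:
$s{\left(x,V \right)} = - 3 V + 3 x$
$z{\left(F,p \right)} = \frac{1}{6} - \frac{F}{6}$ ($z{\left(F,p \right)} = - \frac{F - 1}{6} = - \frac{-1 + F}{6} = \frac{1}{6} - \frac{F}{6}$)
$O{\left(g \right)} = 4 g$ ($O{\left(g \right)} = 2 \left(g + g\right) = 2 \cdot 2 g = 4 g$)
$G{\left(a \right)} = -480 + 30 a$ ($G{\left(a \right)} = \left(\left(-3\right) \left(-5\right) + 3 \cdot 5\right) \left(a - 16\right) = \left(15 + 15\right) \left(-16 + a\right) = 30 \left(-16 + a\right) = -480 + 30 a$)
$G{\left(O{\left(z{\left(5,-5 \right)} \right)} \right)} 32 = \left(-480 + 30 \cdot 4 \left(\frac{1}{6} - \frac{5}{6}\right)\right) 32 = \left(-480 + 30 \cdot 4 \left(- \frac{2}{3}\right)\right) 32 = \left(-480 + 30 \left(- \frac{8}{3}\right)\right) 32 = \left(-480 - 80\right) 32 = \left(-560\right) 32 = -17920$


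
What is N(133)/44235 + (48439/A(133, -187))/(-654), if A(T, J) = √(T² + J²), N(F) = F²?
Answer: 17689/44235 - 48439*√52658/34438332 ≈ 0.077123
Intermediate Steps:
A(T, J) = √(J² + T²)
N(133)/44235 + (48439/A(133, -187))/(-654) = 133²/44235 + (48439/(√((-187)² + 133²)))/(-654) = 17689*(1/44235) + (48439/(√(34969 + 17689)))*(-1/654) = 17689/44235 + (48439/(√52658))*(-1/654) = 17689/44235 + (48439*(√52658/52658))*(-1/654) = 17689/44235 + (48439*√52658/52658)*(-1/654) = 17689/44235 - 48439*√52658/34438332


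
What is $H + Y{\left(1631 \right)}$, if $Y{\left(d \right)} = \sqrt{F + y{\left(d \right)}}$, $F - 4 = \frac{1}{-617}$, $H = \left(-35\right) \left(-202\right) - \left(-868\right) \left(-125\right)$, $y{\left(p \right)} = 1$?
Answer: $-101430 + \frac{2 \sqrt{475707}}{617} \approx -1.0143 \cdot 10^{5}$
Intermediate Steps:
$H = -101430$ ($H = 7070 - 108500 = -101430$)
$F = \frac{2467}{617}$ ($F = 4 + \frac{1}{-617} = 4 - \frac{1}{617} = \frac{2467}{617} \approx 3.9984$)
$Y{\left(d \right)} = \frac{2 \sqrt{475707}}{617}$ ($Y{\left(d \right)} = \sqrt{\frac{2467}{617} + 1} = \sqrt{\frac{3084}{617}} = \frac{2 \sqrt{475707}}{617}$)
$H + Y{\left(1631 \right)} = -101430 + \frac{2 \sqrt{475707}}{617}$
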